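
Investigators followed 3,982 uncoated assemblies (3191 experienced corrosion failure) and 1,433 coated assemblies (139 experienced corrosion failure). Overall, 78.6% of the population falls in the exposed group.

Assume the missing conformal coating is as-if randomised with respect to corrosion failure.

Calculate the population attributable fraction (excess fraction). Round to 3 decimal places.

p₁ = P(outcome | exposed) = 3191/3982 = 0.80136
p₀ = P(outcome | unexposed) = 139/1433 = 0.096999
Overall risk P(Y=1) = π·p₁ + (1−π)·p₀ = 0.786×0.80136 + 0.214×0.096999 = 0.65062.
Under exogeneity, PAF = [P(Y=1) − p₀] / P(Y=1).
PAF = (0.65062 − 0.096999) / 0.65062 ≈ 0.8509

PAF ≈ 0.851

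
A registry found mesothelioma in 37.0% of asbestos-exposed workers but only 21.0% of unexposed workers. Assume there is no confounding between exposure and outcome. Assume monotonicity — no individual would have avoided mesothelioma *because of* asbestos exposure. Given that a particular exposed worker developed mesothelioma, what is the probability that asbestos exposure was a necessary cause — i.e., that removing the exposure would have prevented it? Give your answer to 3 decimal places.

p₁ = 0.37, p₀ = 0.21.
Under exogeneity and monotonicity, PN = (p₁ − p₀) / p₁.
PN = (0.37 − 0.21) / 0.37 = 0.16 / 0.37 ≈ 0.4324

PN ≈ 0.432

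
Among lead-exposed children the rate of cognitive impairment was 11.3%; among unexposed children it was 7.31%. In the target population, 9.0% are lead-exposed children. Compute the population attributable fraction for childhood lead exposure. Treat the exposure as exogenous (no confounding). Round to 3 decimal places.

p₁ = 0.113, p₀ = 0.0731.
Overall risk P(Y=1) = π·p₁ + (1−π)·p₀ = 0.09×0.113 + 0.91×0.0731 = 0.076691.
Under exogeneity, PAF = [P(Y=1) − p₀] / P(Y=1).
PAF = (0.076691 − 0.0731) / 0.076691 ≈ 0.0468

PAF ≈ 0.047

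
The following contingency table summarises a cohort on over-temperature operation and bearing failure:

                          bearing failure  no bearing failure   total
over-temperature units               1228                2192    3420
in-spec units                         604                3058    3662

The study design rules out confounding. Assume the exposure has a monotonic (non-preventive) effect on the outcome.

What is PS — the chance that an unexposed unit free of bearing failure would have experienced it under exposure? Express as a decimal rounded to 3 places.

PS ≈ 0.232

p₁ = P(outcome | exposed) = 1228/3420 = 0.35906
p₀ = P(outcome | unexposed) = 604/3662 = 0.16494
Under exogeneity and monotonicity, PS = (p₁ − p₀)/(1 − p₀).
PS = (0.35906 − 0.16494) / 0.83506 ≈ 0.2325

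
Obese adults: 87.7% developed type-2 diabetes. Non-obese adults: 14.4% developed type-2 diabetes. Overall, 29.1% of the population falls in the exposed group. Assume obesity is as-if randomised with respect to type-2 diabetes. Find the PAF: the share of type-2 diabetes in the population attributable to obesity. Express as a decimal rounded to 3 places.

PAF ≈ 0.597

p₁ = 0.877, p₀ = 0.144.
Overall risk P(Y=1) = π·p₁ + (1−π)·p₀ = 0.291×0.877 + 0.709×0.144 = 0.3573.
Under exogeneity, PAF = [P(Y=1) − p₀] / P(Y=1).
PAF = (0.3573 − 0.144) / 0.3573 ≈ 0.5970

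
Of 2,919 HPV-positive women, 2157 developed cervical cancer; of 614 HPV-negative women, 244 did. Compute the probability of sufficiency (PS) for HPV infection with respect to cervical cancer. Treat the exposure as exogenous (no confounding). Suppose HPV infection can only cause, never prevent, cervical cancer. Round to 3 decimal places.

PS ≈ 0.567

p₁ = P(outcome | exposed) = 2157/2919 = 0.73895
p₀ = P(outcome | unexposed) = 244/614 = 0.39739
Under exogeneity and monotonicity, PS = (p₁ − p₀) / (1 − p₀).
PS = (0.73895 − 0.39739) / (1 − 0.39739) = 0.34156 / 0.60261 ≈ 0.5668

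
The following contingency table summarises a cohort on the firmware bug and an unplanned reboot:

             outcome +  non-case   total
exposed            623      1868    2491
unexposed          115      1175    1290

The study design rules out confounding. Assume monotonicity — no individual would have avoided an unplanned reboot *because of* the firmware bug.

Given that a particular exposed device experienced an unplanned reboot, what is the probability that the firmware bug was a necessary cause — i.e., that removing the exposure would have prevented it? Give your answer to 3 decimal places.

p₁ = P(outcome | exposed) = 623/2491 = 0.2501
p₀ = P(outcome | unexposed) = 115/1290 = 0.089147
Under exogeneity and monotonicity, PN = (p₁ − p₀) / p₁.
PN = (0.2501 − 0.089147) / 0.2501 = 0.16095 / 0.2501 ≈ 0.6436

PN ≈ 0.644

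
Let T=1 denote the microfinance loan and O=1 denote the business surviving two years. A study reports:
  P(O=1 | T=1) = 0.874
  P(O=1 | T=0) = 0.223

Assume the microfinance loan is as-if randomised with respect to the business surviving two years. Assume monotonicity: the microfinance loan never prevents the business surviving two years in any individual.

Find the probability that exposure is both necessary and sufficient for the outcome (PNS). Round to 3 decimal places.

PNS ≈ 0.651

Let p₁ = 0.874, p₀ = 0.223.
Under exogeneity and monotonicity, PNS = p₁ − p₀.
PNS = 0.874 − 0.223 = 0.651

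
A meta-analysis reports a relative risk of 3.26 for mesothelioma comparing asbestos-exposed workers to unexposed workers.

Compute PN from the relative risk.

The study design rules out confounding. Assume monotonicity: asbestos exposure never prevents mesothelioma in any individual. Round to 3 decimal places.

PN ≈ 0.693

Under exogeneity and monotonicity, PN = (RR − 1) / RR = 1 − 1/RR.
PN = (3.26 − 1) / 3.26 = 2.26 / 3.26 ≈ 0.6933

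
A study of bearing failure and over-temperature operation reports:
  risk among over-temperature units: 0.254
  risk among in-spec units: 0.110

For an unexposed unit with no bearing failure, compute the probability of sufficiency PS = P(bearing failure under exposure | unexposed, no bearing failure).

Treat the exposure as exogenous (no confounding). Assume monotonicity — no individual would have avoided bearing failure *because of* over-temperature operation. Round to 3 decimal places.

PS ≈ 0.162

Let p₁ = 0.254, p₀ = 0.11.
Under exogeneity and monotonicity, PS = (p₁ − p₀) / (1 − p₀).
PS = (0.254 − 0.11) / (1 − 0.11) = 0.144 / 0.89 ≈ 0.1618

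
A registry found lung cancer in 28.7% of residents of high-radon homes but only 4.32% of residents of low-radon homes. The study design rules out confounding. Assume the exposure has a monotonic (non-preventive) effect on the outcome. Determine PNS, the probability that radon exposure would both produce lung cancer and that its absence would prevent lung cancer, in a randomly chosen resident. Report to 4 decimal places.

PNS ≈ 0.2438

p₁ = 0.287, p₀ = 0.0432.
Under exogeneity and monotonicity, PNS = p₁ − p₀.
PNS = 0.287 − 0.0432 = 0.2438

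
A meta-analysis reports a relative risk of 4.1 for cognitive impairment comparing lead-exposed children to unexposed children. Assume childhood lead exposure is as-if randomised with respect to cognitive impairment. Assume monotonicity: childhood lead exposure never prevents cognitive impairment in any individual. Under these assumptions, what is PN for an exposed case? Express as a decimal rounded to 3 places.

Under exogeneity and monotonicity, PN = (RR − 1) / RR = 1 − 1/RR.
PN = (4.1 − 1) / 4.1 = 3.1 / 4.1 ≈ 0.7561

PN ≈ 0.756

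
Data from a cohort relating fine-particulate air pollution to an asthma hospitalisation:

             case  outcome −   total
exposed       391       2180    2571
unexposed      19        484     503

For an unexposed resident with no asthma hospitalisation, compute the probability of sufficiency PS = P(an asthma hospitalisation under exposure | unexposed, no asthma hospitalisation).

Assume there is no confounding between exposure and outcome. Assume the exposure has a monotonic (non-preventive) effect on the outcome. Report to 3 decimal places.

PS ≈ 0.119

p₁ = P(outcome | exposed) = 391/2571 = 0.15208
p₀ = P(outcome | unexposed) = 19/503 = 0.037773
Under exogeneity and monotonicity, PS = (p₁ − p₀)/(1 − p₀).
PS = (0.15208 − 0.037773) / 0.96223 ≈ 0.1188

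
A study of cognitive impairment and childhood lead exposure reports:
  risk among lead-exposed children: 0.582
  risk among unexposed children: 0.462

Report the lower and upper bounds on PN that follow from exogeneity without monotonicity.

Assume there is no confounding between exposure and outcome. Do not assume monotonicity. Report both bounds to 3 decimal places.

0.206 ≤ PN ≤ 0.924

Let p₁ = 0.582, p₀ = 0.462.
Under exogeneity alone the bounds on PN are max{0,(p₁−p₀)/p₁} ≤ PN ≤ min{1,(1−p₀)/p₁}.
  lower = (p₁ − p₀)/p₁ = 0.12 / 0.582 ≈ 0.2062
  upper = min{1, (1 − p₀)/p₁} = 0.538 / 0.582 ≈ 0.9244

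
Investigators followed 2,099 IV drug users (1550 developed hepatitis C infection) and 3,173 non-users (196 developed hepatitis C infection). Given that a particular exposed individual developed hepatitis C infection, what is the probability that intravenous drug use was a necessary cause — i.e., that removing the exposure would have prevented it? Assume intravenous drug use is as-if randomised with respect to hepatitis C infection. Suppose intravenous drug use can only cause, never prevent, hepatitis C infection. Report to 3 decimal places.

PN ≈ 0.916

p₁ = P(outcome | exposed) = 1550/2099 = 0.73845
p₀ = P(outcome | unexposed) = 196/3173 = 0.061771
Under exogeneity and monotonicity, PN = (p₁ − p₀) / p₁.
PN = (0.73845 − 0.061771) / 0.73845 = 0.67668 / 0.73845 ≈ 0.9163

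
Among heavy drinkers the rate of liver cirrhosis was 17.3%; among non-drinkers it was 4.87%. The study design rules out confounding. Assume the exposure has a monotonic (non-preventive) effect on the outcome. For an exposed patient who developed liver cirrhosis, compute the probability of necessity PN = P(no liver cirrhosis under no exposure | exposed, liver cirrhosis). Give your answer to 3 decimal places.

PN ≈ 0.718

p₁ = 0.173, p₀ = 0.0487.
Under exogeneity and monotonicity, PN = (p₁ − p₀) / p₁.
PN = (0.173 − 0.0487) / 0.173 = 0.1243 / 0.173 ≈ 0.7185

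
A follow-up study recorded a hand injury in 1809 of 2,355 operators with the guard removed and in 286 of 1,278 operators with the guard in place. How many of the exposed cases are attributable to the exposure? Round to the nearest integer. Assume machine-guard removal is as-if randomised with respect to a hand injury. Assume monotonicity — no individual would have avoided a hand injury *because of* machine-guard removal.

about 1282 cases

p₁ = P(outcome | exposed) = 1809/2355 = 0.76815
p₀ = P(outcome | unexposed) = 286/1278 = 0.22379
PN = (p₁ − p₀)/p₁ = (0.76815 − 0.22379) / 0.76815 ≈ 0.70867.
Attributable cases ≈ PN × (exposed cases) = 0.70867 × 1809 ≈ 1281.98.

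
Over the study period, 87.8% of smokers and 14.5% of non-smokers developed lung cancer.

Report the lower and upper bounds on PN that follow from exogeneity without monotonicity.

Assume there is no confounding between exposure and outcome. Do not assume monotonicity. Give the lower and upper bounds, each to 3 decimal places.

0.835 ≤ PN ≤ 0.974

p₁ = 0.878, p₀ = 0.145.
Under exogeneity alone the bounds on PN are max{0,(p₁−p₀)/p₁} ≤ PN ≤ min{1,(1−p₀)/p₁}.
  lower = (p₁ − p₀)/p₁ = 0.733 / 0.878 ≈ 0.8349
  upper = min{1, (1 − p₀)/p₁} = 0.855 / 0.878 ≈ 0.9738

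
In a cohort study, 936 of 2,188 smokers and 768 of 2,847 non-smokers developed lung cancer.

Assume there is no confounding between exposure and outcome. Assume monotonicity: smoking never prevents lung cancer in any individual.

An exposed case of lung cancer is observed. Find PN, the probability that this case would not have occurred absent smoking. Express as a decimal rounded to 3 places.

PN ≈ 0.369

p₁ = P(outcome | exposed) = 936/2188 = 0.42779
p₀ = P(outcome | unexposed) = 768/2847 = 0.26976
Under exogeneity and monotonicity, PN = (p₁ − p₀) / p₁.
PN = (0.42779 − 0.26976) / 0.42779 = 0.15803 / 0.42779 ≈ 0.3694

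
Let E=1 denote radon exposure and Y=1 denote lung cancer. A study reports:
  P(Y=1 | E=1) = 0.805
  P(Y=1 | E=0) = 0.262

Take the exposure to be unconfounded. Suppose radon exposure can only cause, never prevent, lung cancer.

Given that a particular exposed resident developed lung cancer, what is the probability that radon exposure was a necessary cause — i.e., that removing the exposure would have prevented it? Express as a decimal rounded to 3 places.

PN ≈ 0.675

Let p₁ = 0.805, p₀ = 0.262.
Under exogeneity and monotonicity, PN = (p₁ − p₀) / p₁.
PN = (0.805 − 0.262) / 0.805 = 0.543 / 0.805 ≈ 0.6745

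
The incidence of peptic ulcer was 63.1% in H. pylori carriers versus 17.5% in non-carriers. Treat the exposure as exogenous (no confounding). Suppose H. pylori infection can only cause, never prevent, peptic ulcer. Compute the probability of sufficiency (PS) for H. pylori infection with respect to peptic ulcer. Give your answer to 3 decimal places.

PS ≈ 0.553

p₁ = 0.631, p₀ = 0.175.
Under exogeneity and monotonicity, PS = (p₁ − p₀) / (1 − p₀).
PS = (0.631 − 0.175) / (1 − 0.175) = 0.456 / 0.825 ≈ 0.5527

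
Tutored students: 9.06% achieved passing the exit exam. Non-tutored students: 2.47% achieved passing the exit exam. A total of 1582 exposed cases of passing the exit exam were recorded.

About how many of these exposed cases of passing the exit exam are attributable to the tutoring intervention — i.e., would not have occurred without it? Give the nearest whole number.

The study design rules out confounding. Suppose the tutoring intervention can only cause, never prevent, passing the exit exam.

p₁ = 0.0906, p₀ = 0.0247.
PN = (p₁ − p₀)/p₁ = (0.0906 − 0.0247) / 0.0906 ≈ 0.72737.
Attributable cases ≈ PN × (exposed cases) = 0.72737 × 1582 ≈ 1150.70.

about 1151 cases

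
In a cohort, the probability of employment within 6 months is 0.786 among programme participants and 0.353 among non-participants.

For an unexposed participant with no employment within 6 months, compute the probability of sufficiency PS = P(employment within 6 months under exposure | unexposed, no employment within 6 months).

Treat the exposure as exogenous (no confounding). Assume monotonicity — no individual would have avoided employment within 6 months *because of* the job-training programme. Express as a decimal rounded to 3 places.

Let p₁ = 0.786, p₀ = 0.353.
Under exogeneity and monotonicity, PS = (p₁ − p₀) / (1 − p₀).
PS = (0.786 − 0.353) / (1 − 0.353) = 0.433 / 0.647 ≈ 0.6692

PS ≈ 0.669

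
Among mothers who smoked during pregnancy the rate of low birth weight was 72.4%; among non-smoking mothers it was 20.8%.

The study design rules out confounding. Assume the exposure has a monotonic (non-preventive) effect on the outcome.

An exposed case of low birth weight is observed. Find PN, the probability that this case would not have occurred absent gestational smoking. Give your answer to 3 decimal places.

PN ≈ 0.713

p₁ = 0.724, p₀ = 0.208.
Under exogeneity and monotonicity, PN = (p₁ − p₀) / p₁.
PN = (0.724 − 0.208) / 0.724 = 0.516 / 0.724 ≈ 0.7127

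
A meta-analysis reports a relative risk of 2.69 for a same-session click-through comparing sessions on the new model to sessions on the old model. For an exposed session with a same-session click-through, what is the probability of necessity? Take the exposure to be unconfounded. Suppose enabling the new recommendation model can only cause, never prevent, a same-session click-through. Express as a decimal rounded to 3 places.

PN ≈ 0.628

Under exogeneity and monotonicity, PN = (RR − 1) / RR = 1 − 1/RR.
PN = (2.69 − 1) / 2.69 = 1.69 / 2.69 ≈ 0.6283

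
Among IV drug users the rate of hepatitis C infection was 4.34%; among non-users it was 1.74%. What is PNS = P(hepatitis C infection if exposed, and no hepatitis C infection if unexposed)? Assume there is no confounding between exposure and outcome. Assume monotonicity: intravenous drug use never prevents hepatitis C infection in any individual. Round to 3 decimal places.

PNS ≈ 0.026

p₁ = 0.0434, p₀ = 0.0174.
Under exogeneity and monotonicity, PNS = p₁ − p₀.
PNS = 0.0434 − 0.0174 = 0.026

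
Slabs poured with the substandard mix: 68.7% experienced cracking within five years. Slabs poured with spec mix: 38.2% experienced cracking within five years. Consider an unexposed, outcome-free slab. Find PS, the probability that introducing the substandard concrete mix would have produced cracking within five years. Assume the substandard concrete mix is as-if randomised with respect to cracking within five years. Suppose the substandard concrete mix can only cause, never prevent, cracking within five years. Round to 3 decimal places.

PS ≈ 0.494

p₁ = 0.687, p₀ = 0.382.
Under exogeneity and monotonicity, PS = (p₁ − p₀) / (1 − p₀).
PS = (0.687 − 0.382) / (1 − 0.382) = 0.305 / 0.618 ≈ 0.4935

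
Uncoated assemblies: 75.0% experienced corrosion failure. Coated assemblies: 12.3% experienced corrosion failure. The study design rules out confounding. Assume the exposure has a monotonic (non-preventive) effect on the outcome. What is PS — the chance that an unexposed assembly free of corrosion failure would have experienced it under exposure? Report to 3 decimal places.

p₁ = 0.75, p₀ = 0.123.
Under exogeneity and monotonicity, PS = (p₁ − p₀) / (1 − p₀).
PS = (0.75 − 0.123) / (1 − 0.123) = 0.627 / 0.877 ≈ 0.7149

PS ≈ 0.715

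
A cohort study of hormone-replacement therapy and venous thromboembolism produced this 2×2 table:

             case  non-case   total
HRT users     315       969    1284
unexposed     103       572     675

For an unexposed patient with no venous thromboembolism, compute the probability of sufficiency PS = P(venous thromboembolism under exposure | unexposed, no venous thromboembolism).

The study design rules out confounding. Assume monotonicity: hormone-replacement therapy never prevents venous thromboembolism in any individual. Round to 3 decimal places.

p₁ = P(outcome | exposed) = 315/1284 = 0.24533
p₀ = P(outcome | unexposed) = 103/675 = 0.15259
Under exogeneity and monotonicity, PS = (p₁ − p₀)/(1 − p₀).
PS = (0.24533 − 0.15259) / 0.84741 ≈ 0.1094

PS ≈ 0.109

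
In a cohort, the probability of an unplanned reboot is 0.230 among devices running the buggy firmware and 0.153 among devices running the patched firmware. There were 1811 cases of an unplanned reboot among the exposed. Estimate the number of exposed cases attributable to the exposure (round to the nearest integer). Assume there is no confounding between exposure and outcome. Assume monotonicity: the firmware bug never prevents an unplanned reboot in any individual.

Let p₁ = 0.23, p₀ = 0.153.
PN = (p₁ − p₀)/p₁ = (0.23 − 0.153) / 0.23 ≈ 0.33478.
Attributable cases ≈ PN × (exposed cases) = 0.33478 × 1811 ≈ 606.29.

about 606 cases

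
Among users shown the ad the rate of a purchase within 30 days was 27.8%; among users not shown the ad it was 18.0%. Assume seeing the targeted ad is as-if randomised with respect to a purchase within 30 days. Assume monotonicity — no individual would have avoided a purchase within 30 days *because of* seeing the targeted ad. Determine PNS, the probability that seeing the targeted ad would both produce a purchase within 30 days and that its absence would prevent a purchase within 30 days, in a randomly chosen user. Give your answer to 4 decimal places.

PNS ≈ 0.0980

p₁ = 0.278, p₀ = 0.18.
Under exogeneity and monotonicity, PNS = p₁ − p₀.
PNS = 0.278 − 0.18 = 0.098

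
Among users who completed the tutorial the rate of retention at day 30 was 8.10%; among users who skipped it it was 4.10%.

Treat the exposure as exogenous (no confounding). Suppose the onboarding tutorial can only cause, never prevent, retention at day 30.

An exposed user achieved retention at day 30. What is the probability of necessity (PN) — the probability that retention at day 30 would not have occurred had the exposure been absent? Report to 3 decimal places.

PN ≈ 0.494

p₁ = 0.081, p₀ = 0.041.
Under exogeneity and monotonicity, PN = (p₁ − p₀) / p₁.
PN = (0.081 − 0.041) / 0.081 = 0.04 / 0.081 ≈ 0.4938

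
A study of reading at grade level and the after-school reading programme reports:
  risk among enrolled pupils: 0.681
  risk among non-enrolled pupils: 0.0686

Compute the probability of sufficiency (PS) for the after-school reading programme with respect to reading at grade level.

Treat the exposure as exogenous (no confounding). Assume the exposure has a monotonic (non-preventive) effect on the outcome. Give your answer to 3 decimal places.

Let p₁ = 0.681, p₀ = 0.0686.
Under exogeneity and monotonicity, PS = (p₁ − p₀) / (1 − p₀).
PS = (0.681 − 0.0686) / (1 − 0.0686) = 0.6124 / 0.9314 ≈ 0.6575

PS ≈ 0.658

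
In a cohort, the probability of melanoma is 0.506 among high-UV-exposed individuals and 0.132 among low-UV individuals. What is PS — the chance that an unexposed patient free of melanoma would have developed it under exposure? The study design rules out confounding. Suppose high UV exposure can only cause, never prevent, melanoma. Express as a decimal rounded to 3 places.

Let p₁ = 0.506, p₀ = 0.132.
Under exogeneity and monotonicity, PS = (p₁ − p₀) / (1 − p₀).
PS = (0.506 − 0.132) / (1 − 0.132) = 0.374 / 0.868 ≈ 0.4309

PS ≈ 0.431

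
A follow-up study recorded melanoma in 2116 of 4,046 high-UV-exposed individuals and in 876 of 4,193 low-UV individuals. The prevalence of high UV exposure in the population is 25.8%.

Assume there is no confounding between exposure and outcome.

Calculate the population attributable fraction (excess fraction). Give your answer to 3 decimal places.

p₁ = P(outcome | exposed) = 2116/4046 = 0.52299
p₀ = P(outcome | unexposed) = 876/4193 = 0.20892
Overall risk P(Y=1) = π·p₁ + (1−π)·p₀ = 0.258×0.52299 + 0.742×0.20892 = 0.28995.
Under exogeneity, PAF = [P(Y=1) − p₀] / P(Y=1).
PAF = (0.28995 − 0.20892) / 0.28995 ≈ 0.2795

PAF ≈ 0.279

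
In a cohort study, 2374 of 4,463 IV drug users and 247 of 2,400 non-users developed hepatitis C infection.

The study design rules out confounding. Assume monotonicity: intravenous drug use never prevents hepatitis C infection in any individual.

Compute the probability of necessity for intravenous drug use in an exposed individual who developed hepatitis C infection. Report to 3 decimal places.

PN ≈ 0.807

p₁ = P(outcome | exposed) = 2374/4463 = 0.53193
p₀ = P(outcome | unexposed) = 247/2400 = 0.10292
Under exogeneity and monotonicity, PN = (p₁ − p₀) / p₁.
PN = (0.53193 − 0.10292) / 0.53193 = 0.42901 / 0.53193 ≈ 0.8065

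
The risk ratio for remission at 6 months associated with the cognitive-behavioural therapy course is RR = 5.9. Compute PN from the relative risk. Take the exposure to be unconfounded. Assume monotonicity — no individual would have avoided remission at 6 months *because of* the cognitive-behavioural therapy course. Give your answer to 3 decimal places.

PN ≈ 0.831

Under exogeneity and monotonicity, PN = (RR − 1) / RR = 1 − 1/RR.
PN = (5.9 − 1) / 5.9 = 4.9 / 5.9 ≈ 0.8305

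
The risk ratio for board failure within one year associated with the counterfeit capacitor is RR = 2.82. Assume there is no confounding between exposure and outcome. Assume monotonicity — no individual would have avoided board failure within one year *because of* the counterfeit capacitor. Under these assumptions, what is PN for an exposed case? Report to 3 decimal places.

PN ≈ 0.645

Under exogeneity and monotonicity, PN = (RR − 1) / RR = 1 − 1/RR.
PN = (2.82 − 1) / 2.82 = 1.82 / 2.82 ≈ 0.6454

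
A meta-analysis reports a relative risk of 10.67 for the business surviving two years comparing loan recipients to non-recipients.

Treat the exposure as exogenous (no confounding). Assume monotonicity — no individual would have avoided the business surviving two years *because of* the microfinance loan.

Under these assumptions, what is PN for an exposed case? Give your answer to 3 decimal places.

PN ≈ 0.906

Under exogeneity and monotonicity, PN = (RR − 1) / RR = 1 − 1/RR.
PN = (10.67 − 1) / 10.67 = 9.67 / 10.67 ≈ 0.9063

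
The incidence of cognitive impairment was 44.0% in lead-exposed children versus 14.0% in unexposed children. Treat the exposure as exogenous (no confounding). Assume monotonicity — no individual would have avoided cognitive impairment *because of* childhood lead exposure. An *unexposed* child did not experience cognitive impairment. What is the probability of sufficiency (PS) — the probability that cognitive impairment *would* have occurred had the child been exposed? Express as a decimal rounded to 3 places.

p₁ = 0.44, p₀ = 0.14.
Under exogeneity and monotonicity, PS = (p₁ − p₀) / (1 − p₀).
PS = (0.44 − 0.14) / (1 − 0.14) = 0.3 / 0.86 ≈ 0.3488

PS ≈ 0.349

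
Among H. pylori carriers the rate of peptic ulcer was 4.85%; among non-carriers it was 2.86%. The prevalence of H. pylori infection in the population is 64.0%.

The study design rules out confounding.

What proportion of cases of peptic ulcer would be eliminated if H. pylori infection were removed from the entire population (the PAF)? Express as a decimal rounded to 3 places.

PAF ≈ 0.308

p₁ = 0.0485, p₀ = 0.0286.
Overall risk P(Y=1) = π·p₁ + (1−π)·p₀ = 0.64×0.0485 + 0.36×0.0286 = 0.041336.
Under exogeneity, PAF = [P(Y=1) − p₀] / P(Y=1).
PAF = (0.041336 − 0.0286) / 0.041336 ≈ 0.3081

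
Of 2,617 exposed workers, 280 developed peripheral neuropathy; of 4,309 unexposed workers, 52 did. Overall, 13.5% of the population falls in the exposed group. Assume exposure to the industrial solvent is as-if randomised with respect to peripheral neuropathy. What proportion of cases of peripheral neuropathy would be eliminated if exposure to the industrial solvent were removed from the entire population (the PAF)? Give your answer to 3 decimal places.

PAF ≈ 0.515

p₁ = P(outcome | exposed) = 280/2617 = 0.10699
p₀ = P(outcome | unexposed) = 52/4309 = 0.012068
Overall risk P(Y=1) = π·p₁ + (1−π)·p₀ = 0.135×0.10699 + 0.865×0.012068 = 0.024883.
Under exogeneity, PAF = [P(Y=1) − p₀] / P(Y=1).
PAF = (0.024883 − 0.012068) / 0.024883 ≈ 0.5150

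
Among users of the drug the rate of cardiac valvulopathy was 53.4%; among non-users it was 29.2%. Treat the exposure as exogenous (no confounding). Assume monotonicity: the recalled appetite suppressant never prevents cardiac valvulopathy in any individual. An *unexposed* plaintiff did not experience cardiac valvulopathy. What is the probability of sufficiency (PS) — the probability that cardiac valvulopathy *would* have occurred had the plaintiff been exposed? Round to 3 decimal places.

PS ≈ 0.342

p₁ = 0.534, p₀ = 0.292.
Under exogeneity and monotonicity, PS = (p₁ − p₀) / (1 − p₀).
PS = (0.534 − 0.292) / (1 − 0.292) = 0.242 / 0.708 ≈ 0.3418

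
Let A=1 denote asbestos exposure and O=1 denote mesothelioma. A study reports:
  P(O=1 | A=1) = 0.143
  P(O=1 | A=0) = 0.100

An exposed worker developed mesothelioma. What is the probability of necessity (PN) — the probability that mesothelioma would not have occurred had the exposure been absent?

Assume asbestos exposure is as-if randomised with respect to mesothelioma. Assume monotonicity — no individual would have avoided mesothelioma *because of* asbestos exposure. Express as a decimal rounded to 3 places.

PN ≈ 0.301

Let p₁ = 0.143, p₀ = 0.1.
Under exogeneity and monotonicity, PN = (p₁ − p₀) / p₁.
PN = (0.143 − 0.1) / 0.143 = 0.043 / 0.143 ≈ 0.3007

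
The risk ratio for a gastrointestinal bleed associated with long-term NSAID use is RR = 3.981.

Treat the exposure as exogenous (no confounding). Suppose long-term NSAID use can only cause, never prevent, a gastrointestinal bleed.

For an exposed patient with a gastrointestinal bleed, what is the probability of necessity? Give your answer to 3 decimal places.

Under exogeneity and monotonicity, PN = (RR − 1) / RR = 1 − 1/RR.
PN = (3.981 − 1) / 3.981 = 2.981 / 3.981 ≈ 0.7488

PN ≈ 0.749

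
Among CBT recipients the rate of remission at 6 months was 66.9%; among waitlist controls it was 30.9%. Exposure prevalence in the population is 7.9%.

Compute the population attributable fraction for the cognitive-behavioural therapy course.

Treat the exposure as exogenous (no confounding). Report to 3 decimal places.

PAF ≈ 0.084

p₁ = 0.669, p₀ = 0.309.
Overall risk P(Y=1) = π·p₁ + (1−π)·p₀ = 0.079×0.669 + 0.921×0.309 = 0.33744.
Under exogeneity, PAF = [P(Y=1) − p₀] / P(Y=1).
PAF = (0.33744 − 0.309) / 0.33744 ≈ 0.0843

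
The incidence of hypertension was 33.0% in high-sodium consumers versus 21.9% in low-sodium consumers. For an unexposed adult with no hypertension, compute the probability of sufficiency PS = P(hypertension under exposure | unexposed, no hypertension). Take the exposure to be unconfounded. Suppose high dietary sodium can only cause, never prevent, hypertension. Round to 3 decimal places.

PS ≈ 0.142

p₁ = 0.33, p₀ = 0.219.
Under exogeneity and monotonicity, PS = (p₁ − p₀) / (1 − p₀).
PS = (0.33 − 0.219) / (1 − 0.219) = 0.111 / 0.781 ≈ 0.1421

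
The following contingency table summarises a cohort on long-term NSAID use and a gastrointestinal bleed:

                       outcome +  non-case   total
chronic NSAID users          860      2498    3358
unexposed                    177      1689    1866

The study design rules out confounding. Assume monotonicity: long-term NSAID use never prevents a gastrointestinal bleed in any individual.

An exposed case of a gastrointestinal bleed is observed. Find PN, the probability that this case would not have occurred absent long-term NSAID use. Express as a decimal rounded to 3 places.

p₁ = P(outcome | exposed) = 860/3358 = 0.2561
p₀ = P(outcome | unexposed) = 177/1866 = 0.094855
Under exogeneity and monotonicity, PN = (p₁ − p₀) / p₁.
PN = (0.2561 − 0.094855) / 0.2561 = 0.16125 / 0.2561 ≈ 0.6296

PN ≈ 0.630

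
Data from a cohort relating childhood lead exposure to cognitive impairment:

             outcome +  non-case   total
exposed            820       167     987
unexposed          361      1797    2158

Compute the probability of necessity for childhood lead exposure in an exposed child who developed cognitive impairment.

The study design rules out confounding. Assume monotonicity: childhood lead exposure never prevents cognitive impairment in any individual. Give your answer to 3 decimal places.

PN ≈ 0.799

p₁ = P(outcome | exposed) = 820/987 = 0.8308
p₀ = P(outcome | unexposed) = 361/2158 = 0.16728
Under exogeneity and monotonicity, PN = (p₁ − p₀)/p₁.
PN = (0.8308 − 0.16728) / 0.8308 ≈ 0.7986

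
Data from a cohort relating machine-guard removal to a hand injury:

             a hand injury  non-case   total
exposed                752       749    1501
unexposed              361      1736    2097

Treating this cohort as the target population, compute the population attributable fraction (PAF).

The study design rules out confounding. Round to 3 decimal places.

PAF ≈ 0.443

p₁ = P(outcome | exposed) = 752/1501 = 0.501
p₀ = P(outcome | unexposed) = 361/2097 = 0.17215
Exposure prevalence π = 1501/3598 = 0.41718; overall risk P(Y=1) = 0.30934.
Under exogeneity, PAF = [P(Y=1) − p₀]/P(Y=1).
PAF = (0.30934 − 0.17215) / 0.30934 ≈ 0.4435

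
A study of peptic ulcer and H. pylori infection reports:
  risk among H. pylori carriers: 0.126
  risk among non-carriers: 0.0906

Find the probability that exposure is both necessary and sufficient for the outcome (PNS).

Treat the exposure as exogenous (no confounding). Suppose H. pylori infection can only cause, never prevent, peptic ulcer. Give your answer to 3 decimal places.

PNS ≈ 0.035

Let p₁ = 0.126, p₀ = 0.0906.
Under exogeneity and monotonicity, PNS = p₁ − p₀.
PNS = 0.126 − 0.0906 = 0.0354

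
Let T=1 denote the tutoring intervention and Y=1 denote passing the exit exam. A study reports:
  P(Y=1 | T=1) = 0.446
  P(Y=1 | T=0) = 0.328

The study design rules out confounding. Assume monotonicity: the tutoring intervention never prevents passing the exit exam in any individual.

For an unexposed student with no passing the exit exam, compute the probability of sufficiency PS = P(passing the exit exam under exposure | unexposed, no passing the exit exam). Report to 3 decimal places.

PS ≈ 0.176

Let p₁ = 0.446, p₀ = 0.328.
Under exogeneity and monotonicity, PS = (p₁ − p₀) / (1 − p₀).
PS = (0.446 − 0.328) / (1 − 0.328) = 0.118 / 0.672 ≈ 0.1756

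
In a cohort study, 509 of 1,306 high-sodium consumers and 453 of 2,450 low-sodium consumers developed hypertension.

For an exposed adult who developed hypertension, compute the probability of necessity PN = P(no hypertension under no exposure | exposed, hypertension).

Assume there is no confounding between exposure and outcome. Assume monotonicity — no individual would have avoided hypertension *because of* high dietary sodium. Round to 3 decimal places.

PN ≈ 0.526

p₁ = P(outcome | exposed) = 509/1306 = 0.38974
p₀ = P(outcome | unexposed) = 453/2450 = 0.1849
Under exogeneity and monotonicity, PN = (p₁ − p₀) / p₁.
PN = (0.38974 − 0.1849) / 0.38974 = 0.20484 / 0.38974 ≈ 0.5256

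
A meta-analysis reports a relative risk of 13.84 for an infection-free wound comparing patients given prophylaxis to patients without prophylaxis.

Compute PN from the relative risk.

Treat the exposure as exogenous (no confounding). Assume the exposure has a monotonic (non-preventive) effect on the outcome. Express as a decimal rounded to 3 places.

PN ≈ 0.928

Under exogeneity and monotonicity, PN = (RR − 1) / RR = 1 − 1/RR.
PN = (13.84 − 1) / 13.84 = 12.84 / 13.84 ≈ 0.9277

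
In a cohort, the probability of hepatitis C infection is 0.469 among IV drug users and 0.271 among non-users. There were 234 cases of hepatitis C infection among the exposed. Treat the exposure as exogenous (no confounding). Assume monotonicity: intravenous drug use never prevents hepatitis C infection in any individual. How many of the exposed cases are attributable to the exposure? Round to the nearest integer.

Let p₁ = 0.469, p₀ = 0.271.
PN = (p₁ − p₀)/p₁ = (0.469 − 0.271) / 0.469 ≈ 0.42217.
Attributable cases ≈ PN × (exposed cases) = 0.42217 × 234 ≈ 98.79.

about 99 cases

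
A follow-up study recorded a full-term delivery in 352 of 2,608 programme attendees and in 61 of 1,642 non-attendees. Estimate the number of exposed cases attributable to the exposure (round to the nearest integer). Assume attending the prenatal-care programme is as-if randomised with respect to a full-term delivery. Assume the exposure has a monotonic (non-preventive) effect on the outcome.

p₁ = P(outcome | exposed) = 352/2608 = 0.13497
p₀ = P(outcome | unexposed) = 61/1642 = 0.03715
PN = (p₁ − p₀)/p₁ = (0.13497 − 0.03715) / 0.13497 ≈ 0.72475.
Attributable cases ≈ PN × (exposed cases) = 0.72475 × 352 ≈ 255.11.

about 255 cases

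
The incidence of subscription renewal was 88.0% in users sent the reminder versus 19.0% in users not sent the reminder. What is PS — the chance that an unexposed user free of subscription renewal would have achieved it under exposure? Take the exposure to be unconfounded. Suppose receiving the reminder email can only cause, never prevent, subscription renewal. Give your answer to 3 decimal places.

p₁ = 0.88, p₀ = 0.19.
Under exogeneity and monotonicity, PS = (p₁ − p₀) / (1 − p₀).
PS = (0.88 − 0.19) / (1 − 0.19) = 0.69 / 0.81 ≈ 0.8519

PS ≈ 0.852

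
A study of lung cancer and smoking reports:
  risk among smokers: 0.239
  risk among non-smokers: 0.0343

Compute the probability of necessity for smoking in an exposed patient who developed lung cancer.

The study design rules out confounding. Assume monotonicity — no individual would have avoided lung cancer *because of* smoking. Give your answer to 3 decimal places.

PN ≈ 0.856

Let p₁ = 0.239, p₀ = 0.0343.
Under exogeneity and monotonicity, PN = (p₁ − p₀) / p₁.
PN = (0.239 − 0.0343) / 0.239 = 0.2047 / 0.239 ≈ 0.8565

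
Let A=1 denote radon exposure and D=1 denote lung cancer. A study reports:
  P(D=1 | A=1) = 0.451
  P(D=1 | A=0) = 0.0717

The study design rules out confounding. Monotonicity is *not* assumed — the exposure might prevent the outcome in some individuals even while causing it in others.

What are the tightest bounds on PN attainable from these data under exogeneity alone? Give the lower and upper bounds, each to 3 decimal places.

Let p₁ = 0.451, p₀ = 0.0717.
Under exogeneity alone the bounds on PN are max{0,(p₁−p₀)/p₁} ≤ PN ≤ min{1,(1−p₀)/p₁}.
  lower = (p₁ − p₀)/p₁ = 0.3793 / 0.451 ≈ 0.8410
  upper = min{1, (1 − p₀)/p₁} = 0.9283 / 0.451 ≈ 2.0583 → capped at 1

0.841 ≤ PN ≤ 1.000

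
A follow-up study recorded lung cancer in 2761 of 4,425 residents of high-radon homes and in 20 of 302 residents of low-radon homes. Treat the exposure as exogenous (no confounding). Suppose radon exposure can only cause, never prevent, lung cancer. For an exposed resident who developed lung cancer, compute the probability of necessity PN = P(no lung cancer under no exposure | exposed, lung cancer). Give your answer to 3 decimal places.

p₁ = P(outcome | exposed) = 2761/4425 = 0.62395
p₀ = P(outcome | unexposed) = 20/302 = 0.066225
Under exogeneity and monotonicity, PN = (p₁ − p₀) / p₁.
PN = (0.62395 − 0.066225) / 0.62395 = 0.55773 / 0.62395 ≈ 0.8939

PN ≈ 0.894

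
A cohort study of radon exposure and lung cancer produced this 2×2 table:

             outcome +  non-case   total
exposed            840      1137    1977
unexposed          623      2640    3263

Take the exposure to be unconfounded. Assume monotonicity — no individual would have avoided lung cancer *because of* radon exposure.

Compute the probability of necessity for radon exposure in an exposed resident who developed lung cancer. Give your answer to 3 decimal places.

PN ≈ 0.551

p₁ = P(outcome | exposed) = 840/1977 = 0.42489
p₀ = P(outcome | unexposed) = 623/3263 = 0.19093
Under exogeneity and monotonicity, PN = (p₁ − p₀) / p₁.
PN = (0.42489 − 0.19093) / 0.42489 = 0.23396 / 0.42489 ≈ 0.5506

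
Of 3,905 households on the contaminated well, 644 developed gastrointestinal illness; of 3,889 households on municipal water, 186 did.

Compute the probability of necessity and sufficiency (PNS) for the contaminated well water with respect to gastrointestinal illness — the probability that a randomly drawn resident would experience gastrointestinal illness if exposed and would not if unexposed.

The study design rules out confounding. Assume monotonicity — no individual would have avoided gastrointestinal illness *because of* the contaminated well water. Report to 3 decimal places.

PNS ≈ 0.117

p₁ = P(outcome | exposed) = 644/3905 = 0.16492
p₀ = P(outcome | unexposed) = 186/3889 = 0.047827
Under exogeneity and monotonicity, PNS = p₁ − p₀.
PNS = 0.16492 − 0.047827 = 0.11709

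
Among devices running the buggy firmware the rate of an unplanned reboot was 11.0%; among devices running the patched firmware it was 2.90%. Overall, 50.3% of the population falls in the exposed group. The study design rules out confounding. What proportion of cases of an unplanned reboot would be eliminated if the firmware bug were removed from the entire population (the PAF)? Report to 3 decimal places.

p₁ = 0.11, p₀ = 0.029.
Overall risk P(Y=1) = π·p₁ + (1−π)·p₀ = 0.503×0.11 + 0.497×0.029 = 0.069743.
Under exogeneity, PAF = [P(Y=1) − p₀] / P(Y=1).
PAF = (0.069743 − 0.029) / 0.069743 ≈ 0.5842

PAF ≈ 0.584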